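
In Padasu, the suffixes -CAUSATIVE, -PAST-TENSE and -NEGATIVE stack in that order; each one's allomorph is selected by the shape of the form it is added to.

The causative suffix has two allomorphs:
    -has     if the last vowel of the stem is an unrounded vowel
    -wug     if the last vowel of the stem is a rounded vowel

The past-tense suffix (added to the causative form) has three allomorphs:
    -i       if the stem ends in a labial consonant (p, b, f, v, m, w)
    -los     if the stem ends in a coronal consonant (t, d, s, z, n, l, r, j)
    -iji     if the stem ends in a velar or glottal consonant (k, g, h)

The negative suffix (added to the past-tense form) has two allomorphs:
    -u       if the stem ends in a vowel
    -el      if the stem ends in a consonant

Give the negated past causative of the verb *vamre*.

*vamre* — last vowel /e/ (an unrounded vowel) → -has → *vamrehas*.
The causative form *vamrehas* — final consonant /s/ (coronal) → -los → *vamrehaslos*.
The final sound of the past-tense form *vamrehaslos* is /s/, which is a consonant, so the negative suffix is -el, giving *vamrehaslosel*.

vamrehaslosel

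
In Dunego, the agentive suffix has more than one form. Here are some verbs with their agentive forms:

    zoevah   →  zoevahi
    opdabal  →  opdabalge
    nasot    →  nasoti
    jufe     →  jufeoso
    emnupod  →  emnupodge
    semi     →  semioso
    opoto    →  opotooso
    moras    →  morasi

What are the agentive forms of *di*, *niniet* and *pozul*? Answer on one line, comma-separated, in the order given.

dioso, ninieti, pozulge

The pattern is voicing of the final sound: -i when the stem ends in a voiceless consonant (*zoevah*, *nasot*, *moras*); -ge when the stem ends in a voiced consonant (*opdabal*, *emnupod*); -oso when the stem ends in a vowel (*jufe*, *semi*, *opoto*).
*di*: final sound = /i/, a vowel → -oso → *dioso*.
*niniet*: final sound = /t/, a voiceless consonant → -i → *ninieti*.
Since the final sound of *pozul* is /l/ (a voiced consonant), it takes -ge, giving *pozulge*.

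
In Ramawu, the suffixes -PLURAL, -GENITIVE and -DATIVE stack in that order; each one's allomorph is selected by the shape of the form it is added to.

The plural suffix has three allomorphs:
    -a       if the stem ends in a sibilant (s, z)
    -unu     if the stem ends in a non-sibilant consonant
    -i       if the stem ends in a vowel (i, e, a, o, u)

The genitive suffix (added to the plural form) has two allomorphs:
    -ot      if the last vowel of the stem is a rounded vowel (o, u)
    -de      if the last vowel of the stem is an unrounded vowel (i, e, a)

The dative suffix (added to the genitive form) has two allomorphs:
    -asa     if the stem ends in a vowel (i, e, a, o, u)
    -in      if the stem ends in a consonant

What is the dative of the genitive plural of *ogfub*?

ogfubunuotin

The final sound of *ogfub* is /b/, which is a non-sibilant consonant, so the plural suffix is -unu, giving *ogfubunu*.
The plural form *ogfubunu* — last vowel /u/ (a rounded vowel) → -ot → *ogfubunuot*.
Since the final sound of the genitive form *ogfubunuot* is /t/ (a consonant), it takes -in, giving *ogfubunuotin*.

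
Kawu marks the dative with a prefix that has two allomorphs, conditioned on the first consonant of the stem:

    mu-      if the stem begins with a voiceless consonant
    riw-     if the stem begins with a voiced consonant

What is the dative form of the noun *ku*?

The first consonant of *ku* is /k/, which is voiceless, so the prefix is mu-, giving *muku*.

muku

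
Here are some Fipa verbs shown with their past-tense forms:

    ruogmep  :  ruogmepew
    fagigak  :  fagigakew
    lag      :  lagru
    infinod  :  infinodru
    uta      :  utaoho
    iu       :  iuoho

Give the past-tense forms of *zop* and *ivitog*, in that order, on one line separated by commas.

zopew, ivitogru

Looking at the final sound of each stem: -ew when the stem ends in a voiceless consonant (*ruogmep*, *fagigak*); -ru when the stem ends in a voiced consonant (*lag*, *infinod*); -oho when the stem ends in a vowel (*uta*, *iu*).
Since the final sound of *zop* is /p/ (a voiceless consonant), it takes -ew, giving *zopew*.
Since the final sound of *ivitog* is /g/ (a voiced consonant), it takes -ru, giving *ivitogru*.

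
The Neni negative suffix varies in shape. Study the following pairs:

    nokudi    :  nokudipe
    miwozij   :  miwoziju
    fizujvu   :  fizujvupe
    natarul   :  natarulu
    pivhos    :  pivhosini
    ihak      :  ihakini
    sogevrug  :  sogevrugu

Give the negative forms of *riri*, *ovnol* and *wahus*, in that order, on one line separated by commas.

The alternation tracks the final sound of the stem — -ini when the stem ends in a voiceless consonant (*pivhos*, *ihak*); -u when the stem ends in a voiced consonant (*miwozij*, *natarul*, *sogevrug*); -pe when the stem ends in a vowel (*nokudi*, *fizujvu*).
*riri*: final sound = /i/, a vowel → -pe → *riripe*.
The final sound of *ovnol* is /l/, which is a voiced consonant, so the suffix is -u, giving *ovnolu*.
The final sound of *wahus* is /s/, which is a voiceless consonant, so the suffix is -ini, giving *wahusini*.

riripe, ovnolu, wahusini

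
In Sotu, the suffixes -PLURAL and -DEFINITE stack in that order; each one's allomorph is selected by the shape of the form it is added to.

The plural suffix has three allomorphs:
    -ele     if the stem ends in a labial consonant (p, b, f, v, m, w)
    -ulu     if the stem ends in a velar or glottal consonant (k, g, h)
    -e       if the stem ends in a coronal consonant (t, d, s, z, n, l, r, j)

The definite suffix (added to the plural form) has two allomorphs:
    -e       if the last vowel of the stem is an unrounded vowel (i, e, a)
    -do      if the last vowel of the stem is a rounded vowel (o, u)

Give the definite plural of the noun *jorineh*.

jorinehuludo

Since the final consonant of *jorineh* is /h/ (velar/glottal), it takes -ulu, giving *jorinehulu*.
The last vowel of the plural form *jorinehulu* is /u/, which is a rounded vowel, so the definite suffix is -do, giving *jorinehuludo*.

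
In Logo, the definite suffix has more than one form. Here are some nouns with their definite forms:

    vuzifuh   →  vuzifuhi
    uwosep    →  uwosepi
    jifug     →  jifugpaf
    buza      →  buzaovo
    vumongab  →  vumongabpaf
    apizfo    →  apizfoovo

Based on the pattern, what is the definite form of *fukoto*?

fukotoovo

The pattern is voicing of the final sound: -i when the stem ends in a voiceless consonant (*vuzifuh*, *uwosep*); -paf when the stem ends in a voiced consonant (*jifug*, *vumongab*); -ovo when the stem ends in a vowel (*buza*, *apizfo*).
The final sound of *fukoto* is /o/, which is a vowel, so the suffix is -ovo, giving *fukotoovo*.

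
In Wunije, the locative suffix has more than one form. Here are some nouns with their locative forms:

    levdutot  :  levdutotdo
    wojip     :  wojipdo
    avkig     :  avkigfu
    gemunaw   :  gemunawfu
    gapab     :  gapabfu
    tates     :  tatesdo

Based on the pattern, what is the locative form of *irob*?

irobfu

The alternation tracks the final consonant of the stem — -do when the stem ends in a voiceless consonant (*levdutot*, *wojip*, *tates*); -fu when the stem ends in a voiced consonant (*avkig*, *gemunaw*, *gapab*).
Since the final consonant of *irob* is /b/ (voiced), it takes -fu, giving *irobfu*.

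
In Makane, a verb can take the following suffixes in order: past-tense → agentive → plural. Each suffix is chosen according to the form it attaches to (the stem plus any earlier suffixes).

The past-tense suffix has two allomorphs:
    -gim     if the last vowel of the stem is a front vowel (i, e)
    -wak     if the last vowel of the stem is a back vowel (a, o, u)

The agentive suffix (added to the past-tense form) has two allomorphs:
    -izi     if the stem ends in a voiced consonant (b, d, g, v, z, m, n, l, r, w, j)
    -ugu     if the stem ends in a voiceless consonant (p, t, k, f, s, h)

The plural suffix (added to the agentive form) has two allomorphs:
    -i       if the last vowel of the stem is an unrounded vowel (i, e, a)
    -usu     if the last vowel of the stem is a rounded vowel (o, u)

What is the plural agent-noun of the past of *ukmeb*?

ukmebgimizii

*ukmeb* — last vowel /e/ (a front vowel) → -gim → *ukmebgim*.
The past-tense form *ukmebgim* — final consonant /m/ (voiced) → -izi → *ukmebgimizi*.
The last vowel of the agentive form *ukmebgimizi* is /i/, which is an unrounded vowel, so the plural suffix is -i, giving *ukmebgimizii*.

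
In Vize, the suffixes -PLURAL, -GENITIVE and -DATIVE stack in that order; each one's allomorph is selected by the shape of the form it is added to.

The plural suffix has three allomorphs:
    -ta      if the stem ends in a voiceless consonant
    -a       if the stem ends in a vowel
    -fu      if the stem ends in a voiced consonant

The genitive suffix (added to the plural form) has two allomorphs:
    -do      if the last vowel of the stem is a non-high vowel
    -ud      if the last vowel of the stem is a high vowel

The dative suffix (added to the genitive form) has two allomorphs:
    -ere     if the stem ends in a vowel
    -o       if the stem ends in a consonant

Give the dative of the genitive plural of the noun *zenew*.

zenewfuudo

The final sound of *zenew* is /w/, which is a voiced consonant, so the plural suffix is -fu, giving *zenewfu*.
The last vowel of the plural form *zenewfu* is /u/, which is a high vowel, so the genitive suffix is -ud, giving *zenewfuud*.
The final sound of the genitive form *zenewfuud* is /d/, which is a consonant, so the dative suffix is -o, giving *zenewfuudo*.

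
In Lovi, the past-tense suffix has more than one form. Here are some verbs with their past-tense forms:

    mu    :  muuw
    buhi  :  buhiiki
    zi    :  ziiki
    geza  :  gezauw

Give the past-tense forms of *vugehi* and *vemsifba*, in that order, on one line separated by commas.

The alternation tracks the last vowel of the stem — -iki when the last vowel of the stem is a front vowel (*buhi*, *zi*); -uw when the last vowel of the stem is a back vowel (*mu*, *geza*).
*vugehi*: last vowel = /i/, a front vowel → -iki → *vugehiiki*.
Since the last vowel of *vemsifba* is /a/ (a back vowel), it takes -uw, giving *vemsifbauw*.

vugehiiki, vemsifbauw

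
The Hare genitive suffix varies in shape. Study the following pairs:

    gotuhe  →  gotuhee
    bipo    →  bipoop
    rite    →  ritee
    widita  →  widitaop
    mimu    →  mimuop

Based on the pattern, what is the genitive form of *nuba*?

nubaop

Looking at the last vowel of each stem: -e when the last vowel of the stem is a front vowel (*gotuhe*, *rite*); -op when the last vowel of the stem is a back vowel (*bipo*, *widita*, *mimu*).
*nuba* — last vowel /a/ (a back vowel) → -op → *nubaop*.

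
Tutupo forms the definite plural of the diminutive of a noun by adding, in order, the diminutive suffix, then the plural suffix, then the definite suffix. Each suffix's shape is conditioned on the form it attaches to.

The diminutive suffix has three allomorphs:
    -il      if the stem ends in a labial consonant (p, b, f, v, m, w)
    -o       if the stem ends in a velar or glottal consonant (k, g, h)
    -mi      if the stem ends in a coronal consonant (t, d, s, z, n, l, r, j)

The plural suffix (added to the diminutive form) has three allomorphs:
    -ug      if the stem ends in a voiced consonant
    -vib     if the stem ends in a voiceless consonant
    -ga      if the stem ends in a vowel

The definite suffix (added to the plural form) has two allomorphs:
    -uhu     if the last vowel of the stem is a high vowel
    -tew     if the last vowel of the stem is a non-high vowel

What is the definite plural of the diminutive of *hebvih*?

Since the final consonant of *hebvih* is /h/ (velar/glottal), it takes -o, giving *hebviho*.
The diminutive form *hebviho*: final sound = /o/, a vowel → -ga → *hebvihoga*.
Since the last vowel of the plural form *hebvihoga* is /a/ (a non-high vowel), it takes -tew, giving *hebvihogatew*.

hebvihogatew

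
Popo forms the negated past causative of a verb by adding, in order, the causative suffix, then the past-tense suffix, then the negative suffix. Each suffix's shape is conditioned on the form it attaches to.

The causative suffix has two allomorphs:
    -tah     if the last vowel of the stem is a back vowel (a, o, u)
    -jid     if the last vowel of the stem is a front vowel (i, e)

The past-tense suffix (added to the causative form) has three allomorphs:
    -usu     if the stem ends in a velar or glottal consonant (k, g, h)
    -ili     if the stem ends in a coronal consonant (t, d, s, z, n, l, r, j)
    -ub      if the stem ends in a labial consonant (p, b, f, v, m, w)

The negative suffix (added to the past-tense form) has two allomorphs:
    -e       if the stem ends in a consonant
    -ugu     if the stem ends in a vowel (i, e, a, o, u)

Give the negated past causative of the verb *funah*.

funahtahusuugu

The last vowel of *funah* is /a/, which is a back vowel, so the causative suffix is -tah, giving *funahtah*.
The final consonant of the causative form *funahtah* is /h/, which is velar/glottal, so the past-tense suffix is -usu, giving *funahtahusu*.
The past-tense form *funahtahusu*: final sound = /u/, a vowel → -ugu → *funahtahusuugu*.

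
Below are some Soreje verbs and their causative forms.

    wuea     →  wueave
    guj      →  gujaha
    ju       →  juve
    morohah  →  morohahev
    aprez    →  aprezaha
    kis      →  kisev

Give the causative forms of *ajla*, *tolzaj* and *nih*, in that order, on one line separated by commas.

ajlave, tolzajaha, nihev

The pattern is voicing of the final sound: -ev when the stem ends in a voiceless consonant (*morohah*, *kis*); -aha when the stem ends in a voiced consonant (*guj*, *aprez*); -ve when the stem ends in a vowel (*wuea*, *ju*).
*ajla*: final sound = /a/, a vowel → -ve → *ajlave*.
Since the final sound of *tolzaj* is /j/ (a voiced consonant), it takes -aha, giving *tolzajaha*.
The final sound of *nih* is /h/, which is a voiceless consonant, so the suffix is -ev, giving *nihev*.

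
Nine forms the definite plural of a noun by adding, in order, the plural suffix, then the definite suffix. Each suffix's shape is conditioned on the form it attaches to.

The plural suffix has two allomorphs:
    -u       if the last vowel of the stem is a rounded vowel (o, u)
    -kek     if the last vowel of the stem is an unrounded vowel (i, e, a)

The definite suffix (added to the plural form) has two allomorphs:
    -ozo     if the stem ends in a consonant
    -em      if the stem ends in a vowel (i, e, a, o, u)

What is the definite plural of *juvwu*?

*juvwu*: last vowel = /u/, a rounded vowel → -u → *juvwuu*.
The plural form *juvwuu* — final sound /u/ (a vowel) → -em → *juvwuuem*.

juvwuuem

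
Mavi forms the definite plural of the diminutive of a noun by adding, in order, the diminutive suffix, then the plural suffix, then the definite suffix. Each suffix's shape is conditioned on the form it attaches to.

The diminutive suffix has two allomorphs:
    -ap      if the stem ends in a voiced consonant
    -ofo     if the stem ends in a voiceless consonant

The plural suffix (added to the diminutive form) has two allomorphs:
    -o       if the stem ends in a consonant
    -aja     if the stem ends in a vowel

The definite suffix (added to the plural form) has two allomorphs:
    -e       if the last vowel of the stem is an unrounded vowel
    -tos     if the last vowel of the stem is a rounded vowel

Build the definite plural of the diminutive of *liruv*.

*liruv*: final consonant = /v/, voiced → -ap → *liruvap*.
The diminutive form *liruvap*: final sound = /p/, a consonant → -o → *liruvapo*.
The last vowel of the plural form *liruvapo* is /o/, which is a rounded vowel, so the definite suffix is -tos, giving *liruvapotos*.

liruvapotos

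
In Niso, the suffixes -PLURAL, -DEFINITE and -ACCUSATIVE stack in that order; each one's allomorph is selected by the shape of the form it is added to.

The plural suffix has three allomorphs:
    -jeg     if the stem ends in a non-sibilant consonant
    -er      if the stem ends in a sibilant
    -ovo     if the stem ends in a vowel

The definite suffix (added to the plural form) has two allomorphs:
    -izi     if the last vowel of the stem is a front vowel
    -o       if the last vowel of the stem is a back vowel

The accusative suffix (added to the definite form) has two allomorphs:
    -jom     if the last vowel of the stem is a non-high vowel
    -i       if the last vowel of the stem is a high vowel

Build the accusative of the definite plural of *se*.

*se* — final sound /e/ (a vowel) → -ovo → *seovo*.
The last vowel of the plural form *seovo* is /o/, which is a back vowel, so the definite suffix is -o, giving *seovoo*.
Since the last vowel of the definite form *seovoo* is /o/ (a non-high vowel), it takes -jom, giving *seovoojom*.

seovoojom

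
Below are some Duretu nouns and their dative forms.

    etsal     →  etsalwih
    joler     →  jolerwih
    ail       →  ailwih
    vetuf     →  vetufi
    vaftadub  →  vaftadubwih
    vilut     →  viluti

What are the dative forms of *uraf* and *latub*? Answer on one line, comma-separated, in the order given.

The alternation tracks the final consonant of the stem — -i when the stem ends in a voiceless consonant (*vetuf*, *vilut*); -wih when the stem ends in a voiced consonant (*etsal*, *joler*, *ail*, *vaftadub*).
The final consonant of *uraf* is /f/, which is voiceless, so the suffix is -i, giving *urafi*.
*latub* — final consonant /b/ (voiced) → -wih → *latubwih*.

urafi, latubwih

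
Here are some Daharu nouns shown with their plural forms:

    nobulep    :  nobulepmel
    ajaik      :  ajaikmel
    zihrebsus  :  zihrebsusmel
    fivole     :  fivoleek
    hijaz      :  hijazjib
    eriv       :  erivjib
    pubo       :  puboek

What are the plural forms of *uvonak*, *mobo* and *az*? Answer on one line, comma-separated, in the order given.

The alternation tracks the final sound of the stem — -mel when the stem ends in a voiceless consonant (*nobulep*, *ajaik*, *zihrebsus*); -jib when the stem ends in a voiced consonant (*hijaz*, *eriv*); -ek when the stem ends in a vowel (*fivole*, *pubo*).
*uvonak* — final sound /k/ (a voiceless consonant) → -mel → *uvonakmel*.
The final sound of *mobo* is /o/, which is a vowel, so the suffix is -ek, giving *moboek*.
*az* — final sound /z/ (a voiced consonant) → -jib → *azjib*.

uvonakmel, moboek, azjib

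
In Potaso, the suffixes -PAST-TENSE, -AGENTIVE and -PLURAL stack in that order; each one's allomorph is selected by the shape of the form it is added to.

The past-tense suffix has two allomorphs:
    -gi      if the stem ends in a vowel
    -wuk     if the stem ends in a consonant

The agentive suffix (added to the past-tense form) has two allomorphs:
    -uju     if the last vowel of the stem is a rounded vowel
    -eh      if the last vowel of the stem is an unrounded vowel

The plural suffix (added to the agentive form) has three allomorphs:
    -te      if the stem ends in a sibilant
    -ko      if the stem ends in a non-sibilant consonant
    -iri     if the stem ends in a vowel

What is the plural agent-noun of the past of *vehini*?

vehinigiehko

The final sound of *vehini* is /i/, which is a vowel, so the past-tense suffix is -gi, giving *vehinigi*.
Since the last vowel of the past-tense form *vehinigi* is /i/ (an unrounded vowel), it takes -eh, giving *vehinigieh*.
The final sound of the agentive form *vehinigieh* is /h/, which is a non-sibilant consonant, so the plural suffix is -ko, giving *vehinigiehko*.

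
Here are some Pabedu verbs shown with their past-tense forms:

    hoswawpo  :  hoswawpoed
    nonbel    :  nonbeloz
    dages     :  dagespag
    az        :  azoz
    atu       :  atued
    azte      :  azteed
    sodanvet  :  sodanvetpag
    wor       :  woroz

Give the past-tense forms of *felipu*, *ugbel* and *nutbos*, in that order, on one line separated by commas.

Looking at the final sound of each stem: -pag when the stem ends in a voiceless consonant (*dages*, *sodanvet*); -oz when the stem ends in a voiced consonant (*nonbel*, *az*, *wor*); -ed when the stem ends in a vowel (*hoswawpo*, *atu*, *azte*).
*felipu* — final sound /u/ (a vowel) → -ed → *felipued*.
The final sound of *ugbel* is /l/, which is a voiced consonant, so the suffix is -oz, giving *ugbeloz*.
*nutbos*: final sound = /s/, a voiceless consonant → -pag → *nutbospag*.

felipued, ugbeloz, nutbospag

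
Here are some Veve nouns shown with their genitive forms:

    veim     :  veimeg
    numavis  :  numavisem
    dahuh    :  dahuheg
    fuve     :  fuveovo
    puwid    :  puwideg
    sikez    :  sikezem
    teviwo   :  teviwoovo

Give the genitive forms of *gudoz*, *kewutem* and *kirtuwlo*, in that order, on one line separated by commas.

The suffix is conditioned by the final sound: -em when the stem ends in a sibilant (*numavis*, *sikez*); -eg when the stem ends in a non-sibilant consonant (*veim*, *dahuh*, *puwid*); -ovo when the stem ends in a vowel (*fuve*, *teviwo*).
*gudoz* — final sound /z/ (a sibilant) → -em → *gudozem*.
Since the final sound of *kewutem* is /m/ (a non-sibilant consonant), it takes -eg, giving *kewutemeg*.
The final sound of *kirtuwlo* is /o/, which is a vowel, so the suffix is -ovo, giving *kirtuwloovo*.

gudozem, kewutemeg, kirtuwloovo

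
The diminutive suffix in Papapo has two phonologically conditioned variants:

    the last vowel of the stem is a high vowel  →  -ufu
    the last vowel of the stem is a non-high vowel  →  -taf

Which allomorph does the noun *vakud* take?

The last vowel of *vakud* is /u/, which is a high vowel, so the suffix is -ufu.

-ufu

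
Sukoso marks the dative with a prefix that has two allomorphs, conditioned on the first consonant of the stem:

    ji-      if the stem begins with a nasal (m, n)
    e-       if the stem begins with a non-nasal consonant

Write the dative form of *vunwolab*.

The first consonant of *vunwolab* is /v/, which is non-nasal, so the prefix is e-, giving *evunwolab*.

evunwolab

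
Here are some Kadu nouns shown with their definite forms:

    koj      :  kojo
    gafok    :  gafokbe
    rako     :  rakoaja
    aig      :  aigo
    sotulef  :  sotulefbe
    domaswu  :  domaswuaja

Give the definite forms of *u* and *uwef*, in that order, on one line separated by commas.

uaja, uwefbe

The pattern is voicing of the final sound: -be when the stem ends in a voiceless consonant (*gafok*, *sotulef*); -o when the stem ends in a voiced consonant (*koj*, *aig*); -aja when the stem ends in a vowel (*rako*, *domaswu*).
The final sound of *u* is /u/, which is a vowel, so the suffix is -aja, giving *uaja*.
Since the final sound of *uwef* is /f/ (a voiceless consonant), it takes -be, giving *uwefbe*.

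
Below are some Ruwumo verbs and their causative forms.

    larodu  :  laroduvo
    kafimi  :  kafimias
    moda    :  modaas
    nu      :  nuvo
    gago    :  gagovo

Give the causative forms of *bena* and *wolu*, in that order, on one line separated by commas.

benaas, woluvo

The pattern is rounding harmony: -vo when the last vowel of the stem is a rounded vowel (*larodu*, *nu*, *gago*); -as when the last vowel of the stem is an unrounded vowel (*kafimi*, *moda*).
*bena*: last vowel = /a/, an unrounded vowel → -as → *benaas*.
Since the last vowel of *wolu* is /u/ (a rounded vowel), it takes -vo, giving *woluvo*.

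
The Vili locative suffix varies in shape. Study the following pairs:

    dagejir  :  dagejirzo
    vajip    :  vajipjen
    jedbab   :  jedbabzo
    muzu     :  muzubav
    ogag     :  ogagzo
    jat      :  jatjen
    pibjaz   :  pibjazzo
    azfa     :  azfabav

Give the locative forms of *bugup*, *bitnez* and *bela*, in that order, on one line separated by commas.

bugupjen, bitnezzo, belabav

The suffix is conditioned by the final sound: -jen when the stem ends in a voiceless consonant (*vajip*, *jat*); -zo when the stem ends in a voiced consonant (*dagejir*, *jedbab*, *ogag*, *pibjaz*); -bav when the stem ends in a vowel (*muzu*, *azfa*).
*bugup* — final sound /p/ (a voiceless consonant) → -jen → *bugupjen*.
*bitnez* — final sound /z/ (a voiced consonant) → -zo → *bitnezzo*.
Since the final sound of *bela* is /a/ (a vowel), it takes -bav, giving *belabav*.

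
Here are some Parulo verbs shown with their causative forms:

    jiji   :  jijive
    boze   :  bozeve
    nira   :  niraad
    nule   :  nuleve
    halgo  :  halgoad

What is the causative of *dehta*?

dehtaad

The suffix is conditioned by the last vowel: -ve when the last vowel of the stem is a front vowel (*jiji*, *boze*, *nule*); -ad when the last vowel of the stem is a back vowel (*nira*, *halgo*).
*dehta*: last vowel = /a/, a back vowel → -ad → *dehtaad*.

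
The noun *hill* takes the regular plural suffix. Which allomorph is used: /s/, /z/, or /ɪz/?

/z/

The stem *hill* ends in a voiced non-sibilant sound.
The plural suffix surfaces as /ɪz/ after sibilants, /s/ after other voiceless consonants, and /z/ after other voiced sounds.
So the plural -s on *hill* is pronounced /z/.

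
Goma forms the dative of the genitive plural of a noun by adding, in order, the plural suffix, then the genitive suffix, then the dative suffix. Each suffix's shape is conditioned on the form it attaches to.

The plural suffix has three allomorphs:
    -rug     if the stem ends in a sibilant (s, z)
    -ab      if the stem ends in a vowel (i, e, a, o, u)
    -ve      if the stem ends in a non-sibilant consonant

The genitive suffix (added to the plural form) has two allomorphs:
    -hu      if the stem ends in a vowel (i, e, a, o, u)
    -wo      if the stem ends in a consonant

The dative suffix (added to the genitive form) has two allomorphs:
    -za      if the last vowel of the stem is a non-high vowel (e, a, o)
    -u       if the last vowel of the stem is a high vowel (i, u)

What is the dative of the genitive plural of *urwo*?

urwoabwoza

The final sound of *urwo* is /o/, which is a vowel, so the plural suffix is -ab, giving *urwoab*.
The final sound of the plural form *urwoab* is /b/, which is a consonant, so the genitive suffix is -wo, giving *urwoabwo*.
The genitive form *urwoabwo* — last vowel /o/ (a non-high vowel) → -za → *urwoabwoza*.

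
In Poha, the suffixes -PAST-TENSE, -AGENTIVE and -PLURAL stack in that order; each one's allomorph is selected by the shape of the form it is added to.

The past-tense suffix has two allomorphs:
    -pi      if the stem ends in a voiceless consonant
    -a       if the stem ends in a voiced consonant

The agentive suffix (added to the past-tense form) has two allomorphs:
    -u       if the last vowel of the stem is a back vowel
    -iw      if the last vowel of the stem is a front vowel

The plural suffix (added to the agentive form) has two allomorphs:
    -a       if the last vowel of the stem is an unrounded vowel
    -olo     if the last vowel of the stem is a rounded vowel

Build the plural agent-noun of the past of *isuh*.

isuhpiiwa

*isuh*: final consonant = /h/, voiceless → -pi → *isuhpi*.
The past-tense form *isuhpi*: last vowel = /i/, a front vowel → -iw → *isuhpiiw*.
The last vowel of the agentive form *isuhpiiw* is /i/, which is an unrounded vowel, so the plural suffix is -a, giving *isuhpiiwa*.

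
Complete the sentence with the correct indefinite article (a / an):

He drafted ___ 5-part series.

a

The indefinite article is chosen by the initial *sound* of the following word, not its spelling.
The number *5* is spoken "five", beginning with /faɪv/ — a consonant sound.
So the article is *a*: He drafted a 5-part series.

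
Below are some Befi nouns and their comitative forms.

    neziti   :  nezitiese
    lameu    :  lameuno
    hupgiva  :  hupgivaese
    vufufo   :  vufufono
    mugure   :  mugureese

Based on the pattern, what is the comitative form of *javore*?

javoreese

The alternation tracks the last vowel of the stem — -no when the last vowel of the stem is a rounded vowel (*lameu*, *vufufo*); -ese when the last vowel of the stem is an unrounded vowel (*neziti*, *hupgiva*, *mugure*).
*javore*: last vowel = /e/, an unrounded vowel → -ese → *javoreese*.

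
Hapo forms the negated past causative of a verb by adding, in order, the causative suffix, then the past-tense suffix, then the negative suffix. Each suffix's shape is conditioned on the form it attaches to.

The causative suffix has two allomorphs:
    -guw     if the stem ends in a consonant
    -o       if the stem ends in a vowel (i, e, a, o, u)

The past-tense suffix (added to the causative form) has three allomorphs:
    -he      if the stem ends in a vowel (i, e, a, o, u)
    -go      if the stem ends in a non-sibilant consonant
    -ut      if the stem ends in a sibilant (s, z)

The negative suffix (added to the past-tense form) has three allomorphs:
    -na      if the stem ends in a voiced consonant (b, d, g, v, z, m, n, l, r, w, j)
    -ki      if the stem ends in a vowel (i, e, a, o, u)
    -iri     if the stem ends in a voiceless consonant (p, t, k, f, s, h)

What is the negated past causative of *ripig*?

*ripig* — final sound /g/ (a consonant) → -guw → *ripigguw*.
The final sound of the causative form *ripigguw* is /w/, which is a non-sibilant consonant, so the past-tense suffix is -go, giving *ripigguwgo*.
Since the final sound of the past-tense form *ripigguwgo* is /o/ (a vowel), it takes -ki, giving *ripigguwgoki*.

ripigguwgoki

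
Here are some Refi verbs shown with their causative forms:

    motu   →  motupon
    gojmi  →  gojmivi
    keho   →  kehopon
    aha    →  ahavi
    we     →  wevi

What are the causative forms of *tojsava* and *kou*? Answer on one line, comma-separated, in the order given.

tojsavavi, koupon

The alternation tracks the last vowel of the stem — -pon when the last vowel of the stem is a rounded vowel (*motu*, *keho*); -vi when the last vowel of the stem is an unrounded vowel (*gojmi*, *aha*, *we*).
*tojsava* — last vowel /a/ (an unrounded vowel) → -vi → *tojsavavi*.
*kou* — last vowel /u/ (a rounded vowel) → -pon → *koupon*.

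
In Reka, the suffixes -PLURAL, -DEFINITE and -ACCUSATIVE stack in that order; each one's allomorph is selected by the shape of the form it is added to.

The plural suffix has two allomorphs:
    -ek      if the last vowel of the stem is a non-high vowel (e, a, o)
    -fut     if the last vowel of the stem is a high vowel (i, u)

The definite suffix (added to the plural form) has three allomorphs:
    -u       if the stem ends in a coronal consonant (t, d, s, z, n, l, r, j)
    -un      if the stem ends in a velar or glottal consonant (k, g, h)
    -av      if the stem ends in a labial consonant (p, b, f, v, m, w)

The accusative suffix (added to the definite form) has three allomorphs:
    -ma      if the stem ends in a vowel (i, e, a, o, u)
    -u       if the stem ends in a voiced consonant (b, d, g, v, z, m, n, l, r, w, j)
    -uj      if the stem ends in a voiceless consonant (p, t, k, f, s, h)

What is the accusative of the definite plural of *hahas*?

hahasekunu

Since the last vowel of *hahas* is /a/ (a non-high vowel), it takes -ek, giving *hahasek*.
Since the final consonant of the plural form *hahasek* is /k/ (velar/glottal), it takes -un, giving *hahasekun*.
The definite form *hahasekun*: final sound = /n/, a voiced consonant → -u → *hahasekunu*.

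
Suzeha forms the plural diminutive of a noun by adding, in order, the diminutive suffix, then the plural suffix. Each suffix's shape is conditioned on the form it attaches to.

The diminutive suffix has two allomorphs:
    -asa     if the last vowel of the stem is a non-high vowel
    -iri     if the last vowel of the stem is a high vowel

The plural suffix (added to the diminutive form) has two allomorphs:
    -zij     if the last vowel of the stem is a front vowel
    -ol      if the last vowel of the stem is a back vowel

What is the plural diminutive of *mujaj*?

*mujaj* — last vowel /a/ (a non-high vowel) → -asa → *mujajasa*.
The diminutive form *mujajasa* — last vowel /a/ (a back vowel) → -ol → *mujajasaol*.

mujajasaol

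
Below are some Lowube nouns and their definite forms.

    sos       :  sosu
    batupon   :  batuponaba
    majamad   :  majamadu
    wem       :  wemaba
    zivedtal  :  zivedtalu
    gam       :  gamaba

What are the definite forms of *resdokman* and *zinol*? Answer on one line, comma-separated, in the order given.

resdokmanaba, zinolu

The suffix is conditioned by the final consonant: -aba when the stem ends in a nasal (*batupon*, *wem*, *gam*); -u when the stem ends in a non-nasal consonant (*sos*, *majamad*, *zivedtal*).
*resdokman*: final consonant = /n/, a nasal → -aba → *resdokmanaba*.
*zinol*: final consonant = /l/, non-nasal → -u → *zinolu*.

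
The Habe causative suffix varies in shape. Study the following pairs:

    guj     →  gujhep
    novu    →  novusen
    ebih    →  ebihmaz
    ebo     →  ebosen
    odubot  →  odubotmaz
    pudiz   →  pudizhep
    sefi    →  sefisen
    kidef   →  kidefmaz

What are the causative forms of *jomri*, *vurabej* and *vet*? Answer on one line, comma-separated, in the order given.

jomrisen, vurabejhep, vetmaz

The pattern is voicing of the final sound: -maz when the stem ends in a voiceless consonant (*ebih*, *odubot*, *kidef*); -hep when the stem ends in a voiced consonant (*guj*, *pudiz*); -sen when the stem ends in a vowel (*novu*, *ebo*, *sefi*).
*jomri* — final sound /i/ (a vowel) → -sen → *jomrisen*.
The final sound of *vurabej* is /j/, which is a voiced consonant, so the suffix is -hep, giving *vurabejhep*.
*vet* — final sound /t/ (a voiceless consonant) → -maz → *vetmaz*.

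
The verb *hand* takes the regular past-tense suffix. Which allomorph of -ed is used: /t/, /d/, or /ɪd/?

The stem *hand* ends in /t/ or /d/.
The -ed suffix is realized as /ɪd/ after /t, d/; as /t/ after other voiceless consonants; and as /d/ after other voiced sounds.
So -ed on *hand* is pronounced /ɪd/.

/ɪd/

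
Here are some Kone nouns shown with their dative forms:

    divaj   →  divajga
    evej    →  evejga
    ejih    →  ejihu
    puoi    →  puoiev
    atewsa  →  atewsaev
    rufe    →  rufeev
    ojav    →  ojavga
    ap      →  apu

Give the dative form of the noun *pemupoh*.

The suffix is conditioned by the final sound: -u when the stem ends in a voiceless consonant (*ejih*, *ap*); -ga when the stem ends in a voiced consonant (*divaj*, *evej*, *ojav*); -ev when the stem ends in a vowel (*puoi*, *atewsa*, *rufe*).
*pemupoh* — final sound /h/ (a voiceless consonant) → -u → *pemupohu*.

pemupohu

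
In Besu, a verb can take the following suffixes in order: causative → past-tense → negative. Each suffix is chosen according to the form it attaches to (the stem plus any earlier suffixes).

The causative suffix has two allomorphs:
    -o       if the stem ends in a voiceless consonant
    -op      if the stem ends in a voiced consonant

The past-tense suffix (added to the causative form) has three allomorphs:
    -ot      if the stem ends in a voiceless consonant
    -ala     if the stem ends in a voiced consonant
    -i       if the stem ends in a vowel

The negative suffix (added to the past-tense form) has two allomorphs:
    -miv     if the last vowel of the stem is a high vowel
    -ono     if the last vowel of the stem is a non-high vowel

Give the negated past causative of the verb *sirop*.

Since the final consonant of *sirop* is /p/ (voiceless), it takes -o, giving *siropo*.
Since the final sound of the causative form *siropo* is /o/ (a vowel), it takes -i, giving *siropoi*.
The past-tense form *siropoi* — last vowel /i/ (a high vowel) → -miv → *siropoimiv*.

siropoimiv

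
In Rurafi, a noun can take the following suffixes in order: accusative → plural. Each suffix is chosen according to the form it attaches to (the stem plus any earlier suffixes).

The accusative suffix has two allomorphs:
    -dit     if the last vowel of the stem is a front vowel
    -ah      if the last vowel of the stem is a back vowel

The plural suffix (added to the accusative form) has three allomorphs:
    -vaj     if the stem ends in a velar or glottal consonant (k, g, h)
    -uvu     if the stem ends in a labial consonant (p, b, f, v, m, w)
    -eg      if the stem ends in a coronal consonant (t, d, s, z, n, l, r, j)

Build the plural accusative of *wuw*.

Since the last vowel of *wuw* is /u/ (a back vowel), it takes -ah, giving *wuwah*.
Since the final consonant of the accusative form *wuwah* is /h/ (velar/glottal), it takes -vaj, giving *wuwahvaj*.

wuwahvaj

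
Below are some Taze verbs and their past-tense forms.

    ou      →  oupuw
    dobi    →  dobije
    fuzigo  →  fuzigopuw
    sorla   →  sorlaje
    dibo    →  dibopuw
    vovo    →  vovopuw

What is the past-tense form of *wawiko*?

wawikopuw

The alternation tracks the last vowel of the stem — -puw when the last vowel of the stem is a rounded vowel (*ou*, *fuzigo*, *dibo*, *vovo*); -je when the last vowel of the stem is an unrounded vowel (*dobi*, *sorla*).
*wawiko*: last vowel = /o/, a rounded vowel → -puw → *wawikopuw*.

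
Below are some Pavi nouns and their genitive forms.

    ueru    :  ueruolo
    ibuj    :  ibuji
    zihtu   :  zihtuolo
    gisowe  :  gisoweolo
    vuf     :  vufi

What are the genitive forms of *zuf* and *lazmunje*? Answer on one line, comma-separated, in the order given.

zufi, lazmunjeolo

The pattern is consonant vs. vowel: -i when the stem ends in a consonant (*ibuj*, *vuf*); -olo when the stem ends in a vowel (*ueru*, *zihtu*, *gisowe*).
*zuf*: final sound = /f/, a consonant → -i → *zufi*.
Since the final sound of *lazmunje* is /e/ (a vowel), it takes -olo, giving *lazmunjeolo*.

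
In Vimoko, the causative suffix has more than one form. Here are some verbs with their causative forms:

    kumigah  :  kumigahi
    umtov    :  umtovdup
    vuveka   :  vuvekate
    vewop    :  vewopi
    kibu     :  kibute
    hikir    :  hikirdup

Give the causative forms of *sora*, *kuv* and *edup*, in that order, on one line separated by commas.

sorate, kuvdup, edupi

Looking at the final sound of each stem: -i when the stem ends in a voiceless consonant (*kumigah*, *vewop*); -dup when the stem ends in a voiced consonant (*umtov*, *hikir*); -te when the stem ends in a vowel (*vuveka*, *kibu*).
Since the final sound of *sora* is /a/ (a vowel), it takes -te, giving *sorate*.
The final sound of *kuv* is /v/, which is a voiced consonant, so the suffix is -dup, giving *kuvdup*.
*edup*: final sound = /p/, a voiceless consonant → -i → *edupi*.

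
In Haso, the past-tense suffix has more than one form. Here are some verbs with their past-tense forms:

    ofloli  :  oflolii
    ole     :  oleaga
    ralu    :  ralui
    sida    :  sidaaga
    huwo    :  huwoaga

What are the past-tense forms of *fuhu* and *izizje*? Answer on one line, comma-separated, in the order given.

The pattern is height harmony: -i when the last vowel of the stem is a high vowel (*ofloli*, *ralu*); -aga when the last vowel of the stem is a non-high vowel (*ole*, *sida*, *huwo*).
Since the last vowel of *fuhu* is /u/ (a high vowel), it takes -i, giving *fuhui*.
The last vowel of *izizje* is /e/, which is a non-high vowel, so the suffix is -aga, giving *izizjeaga*.

fuhui, izizjeaga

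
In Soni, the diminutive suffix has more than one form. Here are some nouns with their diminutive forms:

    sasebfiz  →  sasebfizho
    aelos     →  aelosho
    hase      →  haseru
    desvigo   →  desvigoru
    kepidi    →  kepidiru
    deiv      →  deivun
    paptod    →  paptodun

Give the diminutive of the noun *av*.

The pattern is sibilance of the final sound: -ho when the stem ends in a sibilant (*sasebfiz*, *aelos*); -un when the stem ends in a non-sibilant consonant (*deiv*, *paptod*); -ru when the stem ends in a vowel (*hase*, *desvigo*, *kepidi*).
The final sound of *av* is /v/, which is a non-sibilant consonant, so the suffix is -un, giving *avun*.

avun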